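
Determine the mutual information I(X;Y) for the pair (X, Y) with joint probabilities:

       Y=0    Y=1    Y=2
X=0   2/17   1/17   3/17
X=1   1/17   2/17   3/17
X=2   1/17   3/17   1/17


H(X) = 1.5799, H(Y) = 1.5486, H(X,Y) = 3.0131
I(X;Y) = H(X) + H(Y) - H(X,Y) = 0.1154 bits


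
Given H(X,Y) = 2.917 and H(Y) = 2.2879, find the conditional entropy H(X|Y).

Chain rule: H(X,Y) = H(X|Y) + H(Y)
H(X|Y) = H(X,Y) - H(Y) = 2.917 - 2.2879 = 0.6291 bits


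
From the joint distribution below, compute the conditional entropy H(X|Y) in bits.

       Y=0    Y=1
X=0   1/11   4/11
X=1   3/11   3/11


H(X|Y) = Σ_y p(y) H(X|Y=y)
  p(Y=0) = 4/11, H(X|Y=0) = 0.8113
  p(Y=1) = 7/11, H(X|Y=1) = 0.9852
H(X|Y) = 0.3636×0.8113 + 0.6364×0.9852 = 0.9220 bits


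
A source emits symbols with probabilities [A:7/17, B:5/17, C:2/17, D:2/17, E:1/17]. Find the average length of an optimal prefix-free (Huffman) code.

Huffman tree construction:
Combine smallest probabilities repeatedly
Resulting codes:
  A: 0 (length 1)
  B: 10 (length 2)
  C: 1111 (length 4)
  D: 110 (length 3)
  E: 1110 (length 4)
Average length = Σ p(s) × length(s) = 2.0588 bits


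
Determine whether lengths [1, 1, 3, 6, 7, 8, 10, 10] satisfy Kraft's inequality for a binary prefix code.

Kraft inequality: Σ 2^(-l_i) ≤ 1 for prefix-free code
Calculating: 2^(-1) + 2^(-1) + 2^(-3) + 2^(-6) + 2^(-7) + 2^(-8) + 2^(-10) + 2^(-10)
= 0.5 + 0.5 + 0.125 + 0.015625 + 0.0078125 + 0.00390625 + 0.0009765625 + 0.0009765625
= 1.1543
Since 1.1543 > 1, prefix-free code does not exist


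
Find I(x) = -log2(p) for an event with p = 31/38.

Information content I(x) = -log₂(p(x))
I = -log₂(31/38) = -log₂(0.8158)
I = 0.2937 bits


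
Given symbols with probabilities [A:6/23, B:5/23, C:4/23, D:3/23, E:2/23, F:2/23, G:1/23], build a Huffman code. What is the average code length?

Huffman tree construction:
Combine smallest probabilities repeatedly
Resulting codes:
  A: 10 (length 2)
  B: 00 (length 2)
  C: 111 (length 3)
  D: 011 (length 3)
  E: 1101 (length 4)
  F: 010 (length 3)
  G: 1100 (length 4)
Average length = Σ p(s) × length(s) = 2.6522 bits


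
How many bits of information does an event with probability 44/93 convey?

Information content I(x) = -log₂(p(x))
I = -log₂(44/93) = -log₂(0.4731)
I = 1.0797 bits


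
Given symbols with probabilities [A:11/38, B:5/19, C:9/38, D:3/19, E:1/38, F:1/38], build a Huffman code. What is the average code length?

Huffman tree construction:
Combine smallest probabilities repeatedly
Resulting codes:
  A: 11 (length 2)
  B: 10 (length 2)
  C: 01 (length 2)
  D: 001 (length 3)
  E: 0000 (length 4)
  F: 0001 (length 4)
Average length = Σ p(s) × length(s) = 2.2632 bits


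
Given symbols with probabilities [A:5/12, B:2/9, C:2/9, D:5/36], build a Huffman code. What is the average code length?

Huffman tree construction:
Combine smallest probabilities repeatedly
Resulting codes:
  A: 0 (length 1)
  B: 111 (length 3)
  C: 10 (length 2)
  D: 110 (length 3)
Average length = Σ p(s) × length(s) = 1.9444 bits


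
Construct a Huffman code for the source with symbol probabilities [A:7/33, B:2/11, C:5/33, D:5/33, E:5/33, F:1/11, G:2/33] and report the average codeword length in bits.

Huffman tree construction:
Combine smallest probabilities repeatedly
Resulting codes:
  A: 01 (length 2)
  B: 00 (length 2)
  C: 100 (length 3)
  D: 101 (length 3)
  E: 110 (length 3)
  F: 1111 (length 4)
  G: 1110 (length 4)
Average length = Σ p(s) × length(s) = 2.7576 bits


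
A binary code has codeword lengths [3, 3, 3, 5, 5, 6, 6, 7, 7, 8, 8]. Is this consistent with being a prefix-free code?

Kraft inequality: Σ 2^(-l_i) ≤ 1 for prefix-free code
Calculating: 2^(-3) + 2^(-3) + 2^(-3) + 2^(-5) + 2^(-5) + 2^(-6) + 2^(-6) + 2^(-7) + 2^(-7) + 2^(-8) + 2^(-8)
= 0.125 + 0.125 + 0.125 + 0.03125 + 0.03125 + 0.015625 + 0.015625 + 0.0078125 + 0.0078125 + 0.00390625 + 0.00390625
= 0.4922
Since 0.4922 ≤ 1, prefix-free code exists


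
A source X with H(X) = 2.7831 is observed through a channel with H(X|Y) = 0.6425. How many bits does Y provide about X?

I(X;Y) = H(X) - H(X|Y)
I(X;Y) = 2.7831 - 0.6425 = 2.1406 bits


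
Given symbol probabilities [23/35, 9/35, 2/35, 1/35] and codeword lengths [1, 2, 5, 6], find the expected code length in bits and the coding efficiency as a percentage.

Average length L = Σ p_i × l_i = 1.6286 bits
Entropy H = 1.2844 bits
Efficiency η = H/L × 100% = 78.87%


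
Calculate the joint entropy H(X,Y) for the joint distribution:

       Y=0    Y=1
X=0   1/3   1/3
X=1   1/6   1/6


H(X,Y) = -Σ p(x,y) log₂ p(x,y)
  p(0,0)=1/3: -0.3333 × log₂(0.3333) = 0.5283
  p(0,1)=1/3: -0.3333 × log₂(0.3333) = 0.5283
  p(1,0)=1/6: -0.1667 × log₂(0.1667) = 0.4308
  p(1,1)=1/6: -0.1667 × log₂(0.1667) = 0.4308
H(X,Y) = 1.9183 bits


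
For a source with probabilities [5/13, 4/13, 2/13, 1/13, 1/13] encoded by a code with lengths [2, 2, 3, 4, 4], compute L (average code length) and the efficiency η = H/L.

Average length L = Σ p_i × l_i = 2.4615 bits
Entropy H = 2.0382 bits
Efficiency η = H/L × 100% = 82.80%


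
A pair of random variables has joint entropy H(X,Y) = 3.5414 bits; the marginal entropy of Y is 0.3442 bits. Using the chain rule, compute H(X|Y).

Chain rule: H(X,Y) = H(X|Y) + H(Y)
H(X|Y) = H(X,Y) - H(Y) = 3.5414 - 0.3442 = 3.1972 bits


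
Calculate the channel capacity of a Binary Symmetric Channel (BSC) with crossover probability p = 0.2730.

For BSC with error probability p:
C = 1 - H(p) where H(p) is binary entropy
H(0.2730) = -0.2730 × log₂(0.2730) - 0.7270 × log₂(0.7270)
H(p) = 0.8457
C = 1 - 0.8457 = 0.1543 bits/use


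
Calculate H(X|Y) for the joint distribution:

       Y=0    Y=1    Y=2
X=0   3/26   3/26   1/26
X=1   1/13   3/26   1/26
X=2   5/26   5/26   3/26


H(X|Y) = Σ_y p(y) H(X|Y=y)
  p(Y=0) = 5/13, H(X|Y=0) = 1.4855
  p(Y=1) = 11/26, H(X|Y=1) = 1.5395
  p(Y=2) = 5/26, H(X|Y=2) = 1.3710
H(X|Y) = 0.3846×1.4855 + 0.4231×1.5395 + 0.1923×1.3710 = 1.4863 bits


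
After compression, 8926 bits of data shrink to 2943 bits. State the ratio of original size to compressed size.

Compression ratio = Original / Compressed
= 8926 / 2943 = 3.03:1


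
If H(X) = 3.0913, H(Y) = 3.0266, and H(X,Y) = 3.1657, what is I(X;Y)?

I(X;Y) = H(X) + H(Y) - H(X,Y)
I(X;Y) = 3.0913 + 3.0266 - 3.1657 = 2.9522 bits


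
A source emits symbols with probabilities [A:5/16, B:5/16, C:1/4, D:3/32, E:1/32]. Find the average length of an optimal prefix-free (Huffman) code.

Huffman tree construction:
Combine smallest probabilities repeatedly
Resulting codes:
  A: 10 (length 2)
  B: 11 (length 2)
  C: 01 (length 2)
  D: 001 (length 3)
  E: 000 (length 3)
Average length = Σ p(s) × length(s) = 2.1250 bits


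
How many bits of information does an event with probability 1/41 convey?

Information content I(x) = -log₂(p(x))
I = -log₂(1/41) = -log₂(0.0244)
I = 5.3576 bits


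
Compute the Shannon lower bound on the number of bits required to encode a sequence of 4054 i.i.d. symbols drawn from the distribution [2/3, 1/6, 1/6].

Entropy H = 1.2516 bits/symbol
Minimum bits = H × n = 1.2516 × 4054
= 5074.10 bits


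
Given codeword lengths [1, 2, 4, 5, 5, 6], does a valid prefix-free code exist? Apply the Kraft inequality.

Kraft inequality: Σ 2^(-l_i) ≤ 1 for prefix-free code
Calculating: 2^(-1) + 2^(-2) + 2^(-4) + 2^(-5) + 2^(-5) + 2^(-6)
= 0.5 + 0.25 + 0.0625 + 0.03125 + 0.03125 + 0.015625
= 0.8906
Since 0.8906 ≤ 1, prefix-free code exists


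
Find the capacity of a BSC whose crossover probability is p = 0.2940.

For BSC with error probability p:
C = 1 - H(p) where H(p) is binary entropy
H(0.2940) = -0.2940 × log₂(0.2940) - 0.7060 × log₂(0.7060)
H(p) = 0.8738
C = 1 - 0.8738 = 0.1262 bits/use


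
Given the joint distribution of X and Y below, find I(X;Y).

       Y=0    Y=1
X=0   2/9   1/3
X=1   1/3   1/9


H(X) = 0.9911, H(Y) = 0.9911, H(X,Y) = 1.8911
I(X;Y) = H(X) + H(Y) - H(X,Y) = 0.0911 bits


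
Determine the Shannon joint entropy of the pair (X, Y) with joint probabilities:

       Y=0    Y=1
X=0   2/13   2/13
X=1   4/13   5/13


H(X,Y) = -Σ p(x,y) log₂ p(x,y)
  p(0,0)=2/13: -0.1538 × log₂(0.1538) = 0.4155
  p(0,1)=2/13: -0.1538 × log₂(0.1538) = 0.4155
  p(1,0)=4/13: -0.3077 × log₂(0.3077) = 0.5232
  p(1,1)=5/13: -0.3846 × log₂(0.3846) = 0.5302
H(X,Y) = 1.8843 bits


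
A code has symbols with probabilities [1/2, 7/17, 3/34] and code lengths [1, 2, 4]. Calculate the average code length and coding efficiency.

Average length L = Σ p_i × l_i = 1.6765 bits
Entropy H = 1.3361 bits
Efficiency η = H/L × 100% = 79.70%


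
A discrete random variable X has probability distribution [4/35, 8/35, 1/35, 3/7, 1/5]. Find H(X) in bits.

H(X) = -Σ p(x) log₂ p(x)
  -4/35 × log₂(4/35) = 0.3576
  -8/35 × log₂(8/35) = 0.4867
  -1/35 × log₂(1/35) = 0.1466
  -3/7 × log₂(3/7) = 0.5239
  -1/5 × log₂(1/5) = 0.4644
H(X) = 1.9791 bits


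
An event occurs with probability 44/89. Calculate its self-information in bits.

Information content I(x) = -log₂(p(x))
I = -log₂(44/89) = -log₂(0.4944)
I = 1.0163 bits


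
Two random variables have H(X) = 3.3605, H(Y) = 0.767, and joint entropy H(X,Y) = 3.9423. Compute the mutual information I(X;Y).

I(X;Y) = H(X) + H(Y) - H(X,Y)
I(X;Y) = 3.3605 + 0.767 - 3.9423 = 0.1852 bits


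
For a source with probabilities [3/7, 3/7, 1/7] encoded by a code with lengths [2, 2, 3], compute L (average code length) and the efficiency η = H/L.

Average length L = Σ p_i × l_i = 2.1429 bits
Entropy H = 1.4488 bits
Efficiency η = H/L × 100% = 67.61%


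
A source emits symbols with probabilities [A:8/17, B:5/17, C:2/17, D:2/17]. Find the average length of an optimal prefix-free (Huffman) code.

Huffman tree construction:
Combine smallest probabilities repeatedly
Resulting codes:
  A: 0 (length 1)
  B: 11 (length 2)
  C: 100 (length 3)
  D: 101 (length 3)
Average length = Σ p(s) × length(s) = 1.7647 bits


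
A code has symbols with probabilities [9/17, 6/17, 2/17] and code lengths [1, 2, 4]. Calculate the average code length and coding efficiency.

Average length L = Σ p_i × l_i = 1.7059 bits
Entropy H = 1.3793 bits
Efficiency η = H/L × 100% = 80.85%


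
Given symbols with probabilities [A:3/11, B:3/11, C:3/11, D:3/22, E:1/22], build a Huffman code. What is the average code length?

Huffman tree construction:
Combine smallest probabilities repeatedly
Resulting codes:
  A: 01 (length 2)
  B: 10 (length 2)
  C: 11 (length 2)
  D: 001 (length 3)
  E: 000 (length 3)
Average length = Σ p(s) × length(s) = 2.1818 bits


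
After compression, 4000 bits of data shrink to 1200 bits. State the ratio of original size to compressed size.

Compression ratio = Original / Compressed
= 4000 / 1200 = 3.33:1


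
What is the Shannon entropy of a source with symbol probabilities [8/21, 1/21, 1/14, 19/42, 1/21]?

H(X) = -Σ p(x) log₂ p(x)
  -8/21 × log₂(8/21) = 0.5304
  -1/21 × log₂(1/21) = 0.2092
  -1/14 × log₂(1/14) = 0.2720
  -19/42 × log₂(19/42) = 0.5177
  -1/21 × log₂(1/21) = 0.2092
H(X) = 1.7384 bits


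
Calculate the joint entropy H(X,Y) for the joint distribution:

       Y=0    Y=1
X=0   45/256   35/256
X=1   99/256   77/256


H(X,Y) = -Σ p(x,y) log₂ p(x,y)
  p(0,0)=45/256: -0.1758 × log₂(0.1758) = 0.4409
  p(0,1)=35/256: -0.1367 × log₂(0.1367) = 0.3925
  p(1,0)=99/256: -0.3867 × log₂(0.3867) = 0.5301
  p(1,1)=77/256: -0.3008 × log₂(0.3008) = 0.5213
H(X,Y) = 1.8847 bits


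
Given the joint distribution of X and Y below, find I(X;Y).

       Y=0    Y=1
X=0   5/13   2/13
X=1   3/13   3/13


H(X) = 0.9957, H(Y) = 0.9612, H(X,Y) = 1.9220
I(X;Y) = H(X) + H(Y) - H(X,Y) = 0.0349 bits


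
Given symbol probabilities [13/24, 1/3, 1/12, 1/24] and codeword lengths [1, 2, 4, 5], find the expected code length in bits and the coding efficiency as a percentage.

Average length L = Σ p_i × l_i = 1.7500 bits
Entropy H = 1.4972 bits
Efficiency η = H/L × 100% = 85.56%


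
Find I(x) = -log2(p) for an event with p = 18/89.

Information content I(x) = -log₂(p(x))
I = -log₂(18/89) = -log₂(0.2022)
I = 2.3058 bits


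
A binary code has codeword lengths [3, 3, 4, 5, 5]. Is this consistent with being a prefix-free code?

Kraft inequality: Σ 2^(-l_i) ≤ 1 for prefix-free code
Calculating: 2^(-3) + 2^(-3) + 2^(-4) + 2^(-5) + 2^(-5)
= 0.125 + 0.125 + 0.0625 + 0.03125 + 0.03125
= 0.3750
Since 0.3750 ≤ 1, prefix-free code exists


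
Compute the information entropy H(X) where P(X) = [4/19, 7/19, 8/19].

H(X) = -Σ p(x) log₂ p(x)
  -4/19 × log₂(4/19) = 0.4732
  -7/19 × log₂(7/19) = 0.5307
  -8/19 × log₂(8/19) = 0.5254
H(X) = 1.5294 bits


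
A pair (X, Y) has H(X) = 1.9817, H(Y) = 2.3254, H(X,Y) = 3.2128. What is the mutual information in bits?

I(X;Y) = H(X) + H(Y) - H(X,Y)
I(X;Y) = 1.9817 + 2.3254 - 3.2128 = 1.0943 bits


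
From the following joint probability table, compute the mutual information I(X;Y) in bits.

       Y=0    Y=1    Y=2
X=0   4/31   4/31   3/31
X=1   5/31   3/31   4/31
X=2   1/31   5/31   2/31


H(X) = 1.5647, H(Y) = 1.5746, H(X,Y) = 3.0597
I(X;Y) = H(X) + H(Y) - H(X,Y) = 0.0796 bits


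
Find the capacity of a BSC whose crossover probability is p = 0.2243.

For BSC with error probability p:
C = 1 - H(p) where H(p) is binary entropy
H(0.2243) = -0.2243 × log₂(0.2243) - 0.7757 × log₂(0.7757)
H(p) = 0.7679
C = 1 - 0.7679 = 0.2321 bits/use


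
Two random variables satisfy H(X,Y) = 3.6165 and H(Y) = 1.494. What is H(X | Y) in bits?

Chain rule: H(X,Y) = H(X|Y) + H(Y)
H(X|Y) = H(X,Y) - H(Y) = 3.6165 - 1.494 = 2.1225 bits


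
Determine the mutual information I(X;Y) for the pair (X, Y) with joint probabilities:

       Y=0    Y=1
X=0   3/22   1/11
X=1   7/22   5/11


H(X) = 0.7732, H(Y) = 0.9940, H(X,Y) = 1.7492
I(X;Y) = H(X) + H(Y) - H(X,Y) = 0.0181 bits


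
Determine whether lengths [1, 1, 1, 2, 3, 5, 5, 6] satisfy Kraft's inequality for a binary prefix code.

Kraft inequality: Σ 2^(-l_i) ≤ 1 for prefix-free code
Calculating: 2^(-1) + 2^(-1) + 2^(-1) + 2^(-2) + 2^(-3) + 2^(-5) + 2^(-5) + 2^(-6)
= 0.5 + 0.5 + 0.5 + 0.25 + 0.125 + 0.03125 + 0.03125 + 0.015625
= 1.9531
Since 1.9531 > 1, prefix-free code does not exist


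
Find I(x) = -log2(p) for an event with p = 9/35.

Information content I(x) = -log₂(p(x))
I = -log₂(9/35) = -log₂(0.2571)
I = 1.9594 bits


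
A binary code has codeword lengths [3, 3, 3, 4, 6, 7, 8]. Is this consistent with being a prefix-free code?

Kraft inequality: Σ 2^(-l_i) ≤ 1 for prefix-free code
Calculating: 2^(-3) + 2^(-3) + 2^(-3) + 2^(-4) + 2^(-6) + 2^(-7) + 2^(-8)
= 0.125 + 0.125 + 0.125 + 0.0625 + 0.015625 + 0.0078125 + 0.00390625
= 0.4648
Since 0.4648 ≤ 1, prefix-free code exists


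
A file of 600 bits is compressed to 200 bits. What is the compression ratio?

Compression ratio = Original / Compressed
= 600 / 200 = 3.00:1


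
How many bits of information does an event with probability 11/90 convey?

Information content I(x) = -log₂(p(x))
I = -log₂(11/90) = -log₂(0.1222)
I = 3.0324 bits


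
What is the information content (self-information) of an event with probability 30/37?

Information content I(x) = -log₂(p(x))
I = -log₂(30/37) = -log₂(0.8108)
I = 0.3026 bits


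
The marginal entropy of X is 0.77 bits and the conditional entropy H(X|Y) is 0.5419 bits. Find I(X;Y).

I(X;Y) = H(X) - H(X|Y)
I(X;Y) = 0.77 - 0.5419 = 0.2281 bits


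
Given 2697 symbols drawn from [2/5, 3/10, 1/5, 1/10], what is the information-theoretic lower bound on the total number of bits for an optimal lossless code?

Entropy H = 1.8464 bits/symbol
Minimum bits = H × n = 1.8464 × 2697
= 4979.85 bits


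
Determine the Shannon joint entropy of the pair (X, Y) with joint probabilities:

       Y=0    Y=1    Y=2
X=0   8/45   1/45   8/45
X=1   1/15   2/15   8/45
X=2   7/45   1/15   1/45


H(X,Y) = -Σ p(x,y) log₂ p(x,y)
  p(0,0)=8/45: -0.1778 × log₂(0.1778) = 0.4430
  p(0,1)=1/45: -0.0222 × log₂(0.0222) = 0.1220
  p(0,2)=8/45: -0.1778 × log₂(0.1778) = 0.4430
  p(1,0)=1/15: -0.0667 × log₂(0.0667) = 0.2605
  p(1,1)=2/15: -0.1333 × log₂(0.1333) = 0.3876
  p(1,2)=8/45: -0.1778 × log₂(0.1778) = 0.4430
  p(2,0)=7/45: -0.1556 × log₂(0.1556) = 0.4176
  p(2,1)=1/15: -0.0667 × log₂(0.0667) = 0.2605
  p(2,2)=1/45: -0.0222 × log₂(0.0222) = 0.1220
H(X,Y) = 2.8992 bits


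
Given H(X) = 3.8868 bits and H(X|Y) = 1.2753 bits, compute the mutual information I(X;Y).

I(X;Y) = H(X) - H(X|Y)
I(X;Y) = 3.8868 - 1.2753 = 2.6115 bits


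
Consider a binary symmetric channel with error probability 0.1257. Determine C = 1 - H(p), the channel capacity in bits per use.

For BSC with error probability p:
C = 1 - H(p) where H(p) is binary entropy
H(0.1257) = -0.1257 × log₂(0.1257) - 0.8743 × log₂(0.8743)
H(p) = 0.5455
C = 1 - 0.5455 = 0.4545 bits/use


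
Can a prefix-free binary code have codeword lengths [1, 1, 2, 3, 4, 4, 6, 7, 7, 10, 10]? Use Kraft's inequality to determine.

Kraft inequality: Σ 2^(-l_i) ≤ 1 for prefix-free code
Calculating: 2^(-1) + 2^(-1) + 2^(-2) + 2^(-3) + 2^(-4) + 2^(-4) + 2^(-6) + 2^(-7) + 2^(-7) + 2^(-10) + 2^(-10)
= 0.5 + 0.5 + 0.25 + 0.125 + 0.0625 + 0.0625 + 0.015625 + 0.0078125 + 0.0078125 + 0.0009765625 + 0.0009765625
= 1.5332
Since 1.5332 > 1, prefix-free code does not exist


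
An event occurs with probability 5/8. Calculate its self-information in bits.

Information content I(x) = -log₂(p(x))
I = -log₂(5/8) = -log₂(0.6250)
I = 0.6781 bits


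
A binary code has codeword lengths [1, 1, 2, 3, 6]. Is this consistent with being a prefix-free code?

Kraft inequality: Σ 2^(-l_i) ≤ 1 for prefix-free code
Calculating: 2^(-1) + 2^(-1) + 2^(-2) + 2^(-3) + 2^(-6)
= 0.5 + 0.5 + 0.25 + 0.125 + 0.015625
= 1.3906
Since 1.3906 > 1, prefix-free code does not exist


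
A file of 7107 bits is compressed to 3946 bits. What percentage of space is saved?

Space savings = (1 - Compressed/Original) × 100%
= (1 - 3946/7107) × 100%
= 44.48%


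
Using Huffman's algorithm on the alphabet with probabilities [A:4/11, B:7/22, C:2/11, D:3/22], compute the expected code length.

Huffman tree construction:
Combine smallest probabilities repeatedly
Resulting codes:
  A: 0 (length 1)
  B: 10 (length 2)
  C: 111 (length 3)
  D: 110 (length 3)
Average length = Σ p(s) × length(s) = 1.9545 bits


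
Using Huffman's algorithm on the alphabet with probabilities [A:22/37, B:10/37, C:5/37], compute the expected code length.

Huffman tree construction:
Combine smallest probabilities repeatedly
Resulting codes:
  A: 1 (length 1)
  B: 01 (length 2)
  C: 00 (length 2)
Average length = Σ p(s) × length(s) = 1.4054 bits


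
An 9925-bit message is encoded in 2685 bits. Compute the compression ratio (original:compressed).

Compression ratio = Original / Compressed
= 9925 / 2685 = 3.70:1


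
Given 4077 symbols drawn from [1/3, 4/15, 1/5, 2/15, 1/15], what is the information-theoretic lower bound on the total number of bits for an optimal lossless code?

Entropy H = 2.1493 bits/symbol
Minimum bits = H × n = 2.1493 × 4077
= 8762.51 bits


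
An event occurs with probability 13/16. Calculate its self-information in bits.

Information content I(x) = -log₂(p(x))
I = -log₂(13/16) = -log₂(0.8125)
I = 0.2996 bits


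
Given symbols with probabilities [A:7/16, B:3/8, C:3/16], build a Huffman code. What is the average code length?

Huffman tree construction:
Combine smallest probabilities repeatedly
Resulting codes:
  A: 0 (length 1)
  B: 11 (length 2)
  C: 10 (length 2)
Average length = Σ p(s) × length(s) = 1.5625 bits


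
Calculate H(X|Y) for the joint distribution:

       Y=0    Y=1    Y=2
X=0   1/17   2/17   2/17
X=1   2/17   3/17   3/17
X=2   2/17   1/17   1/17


H(X|Y) = Σ_y p(y) H(X|Y=y)
  p(Y=0) = 5/17, H(X|Y=0) = 1.5219
  p(Y=1) = 6/17, H(X|Y=1) = 1.4591
  p(Y=2) = 6/17, H(X|Y=2) = 1.4591
H(X|Y) = 0.2941×1.5219 + 0.3529×1.4591 + 0.3529×1.4591 = 1.4776 bits


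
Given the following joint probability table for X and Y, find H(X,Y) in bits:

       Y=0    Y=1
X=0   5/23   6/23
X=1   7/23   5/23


H(X,Y) = -Σ p(x,y) log₂ p(x,y)
  p(0,0)=5/23: -0.2174 × log₂(0.2174) = 0.4786
  p(0,1)=6/23: -0.2609 × log₂(0.2609) = 0.5057
  p(1,0)=7/23: -0.3043 × log₂(0.3043) = 0.5223
  p(1,1)=5/23: -0.2174 × log₂(0.2174) = 0.4786
H(X,Y) = 1.9853 bits


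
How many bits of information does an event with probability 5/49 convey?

Information content I(x) = -log₂(p(x))
I = -log₂(5/49) = -log₂(0.1020)
I = 3.2928 bits


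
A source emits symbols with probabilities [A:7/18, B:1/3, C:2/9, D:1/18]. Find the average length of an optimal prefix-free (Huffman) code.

Huffman tree construction:
Combine smallest probabilities repeatedly
Resulting codes:
  A: 0 (length 1)
  B: 11 (length 2)
  C: 101 (length 3)
  D: 100 (length 3)
Average length = Σ p(s) × length(s) = 1.8889 bits


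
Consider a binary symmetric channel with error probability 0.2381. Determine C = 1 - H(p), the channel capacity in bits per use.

For BSC with error probability p:
C = 1 - H(p) where H(p) is binary entropy
H(0.2381) = -0.2381 × log₂(0.2381) - 0.7619 × log₂(0.7619)
H(p) = 0.7919
C = 1 - 0.7919 = 0.2081 bits/use


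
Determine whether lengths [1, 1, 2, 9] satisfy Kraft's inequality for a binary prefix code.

Kraft inequality: Σ 2^(-l_i) ≤ 1 for prefix-free code
Calculating: 2^(-1) + 2^(-1) + 2^(-2) + 2^(-9)
= 0.5 + 0.5 + 0.25 + 0.001953125
= 1.2520
Since 1.2520 > 1, prefix-free code does not exist


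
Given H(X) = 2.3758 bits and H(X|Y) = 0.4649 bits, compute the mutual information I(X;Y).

I(X;Y) = H(X) - H(X|Y)
I(X;Y) = 2.3758 - 0.4649 = 1.9109 bits


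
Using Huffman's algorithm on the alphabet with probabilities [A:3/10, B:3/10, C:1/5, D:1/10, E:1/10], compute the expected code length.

Huffman tree construction:
Combine smallest probabilities repeatedly
Resulting codes:
  A: 10 (length 2)
  B: 11 (length 2)
  C: 00 (length 2)
  D: 010 (length 3)
  E: 011 (length 3)
Average length = Σ p(s) × length(s) = 2.2000 bits


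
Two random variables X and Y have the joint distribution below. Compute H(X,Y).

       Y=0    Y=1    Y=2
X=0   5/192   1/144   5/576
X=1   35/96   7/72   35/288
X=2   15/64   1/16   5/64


H(X,Y) = -Σ p(x,y) log₂ p(x,y)
  p(0,0)=5/192: -0.0260 × log₂(0.0260) = 0.1371
  p(0,1)=1/144: -0.0069 × log₂(0.0069) = 0.0498
  p(0,2)=5/576: -0.0087 × log₂(0.0087) = 0.0594
  p(1,0)=35/96: -0.3646 × log₂(0.3646) = 0.5307
  p(1,1)=7/72: -0.0972 × log₂(0.0972) = 0.3269
  p(1,2)=35/288: -0.1215 × log₂(0.1215) = 0.3695
  p(2,0)=15/64: -0.2344 × log₂(0.2344) = 0.4906
  p(2,1)=1/16: -0.0625 × log₂(0.0625) = 0.2500
  p(2,2)=5/64: -0.0781 × log₂(0.0781) = 0.2873
H(X,Y) = 2.5014 bits


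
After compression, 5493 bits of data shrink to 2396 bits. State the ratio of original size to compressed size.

Compression ratio = Original / Compressed
= 5493 / 2396 = 2.29:1


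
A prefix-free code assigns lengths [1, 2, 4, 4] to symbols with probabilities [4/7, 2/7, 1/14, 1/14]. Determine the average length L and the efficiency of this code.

Average length L = Σ p_i × l_i = 1.7143 bits
Entropy H = 1.5216 bits
Efficiency η = H/L × 100% = 88.76%


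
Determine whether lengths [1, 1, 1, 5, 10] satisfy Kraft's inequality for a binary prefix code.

Kraft inequality: Σ 2^(-l_i) ≤ 1 for prefix-free code
Calculating: 2^(-1) + 2^(-1) + 2^(-1) + 2^(-5) + 2^(-10)
= 0.5 + 0.5 + 0.5 + 0.03125 + 0.0009765625
= 1.5322
Since 1.5322 > 1, prefix-free code does not exist


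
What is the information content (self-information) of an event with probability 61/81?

Information content I(x) = -log₂(p(x))
I = -log₂(61/81) = -log₂(0.7531)
I = 0.4091 bits


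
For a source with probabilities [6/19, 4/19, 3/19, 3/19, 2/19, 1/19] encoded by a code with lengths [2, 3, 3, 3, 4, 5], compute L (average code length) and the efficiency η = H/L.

Average length L = Σ p_i × l_i = 2.8947 bits
Entropy H = 2.4048 bits
Efficiency η = H/L × 100% = 83.07%


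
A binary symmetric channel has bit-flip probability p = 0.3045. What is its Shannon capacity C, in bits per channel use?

For BSC with error probability p:
C = 1 - H(p) where H(p) is binary entropy
H(0.3045) = -0.3045 × log₂(0.3045) - 0.6955 × log₂(0.6955)
H(p) = 0.8867
C = 1 - 0.8867 = 0.1133 bits/use


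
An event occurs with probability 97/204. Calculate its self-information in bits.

Information content I(x) = -log₂(p(x))
I = -log₂(97/204) = -log₂(0.4755)
I = 1.0725 bits


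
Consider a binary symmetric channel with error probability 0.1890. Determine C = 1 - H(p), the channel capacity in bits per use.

For BSC with error probability p:
C = 1 - H(p) where H(p) is binary entropy
H(0.1890) = -0.1890 × log₂(0.1890) - 0.8110 × log₂(0.8110)
H(p) = 0.6994
C = 1 - 0.6994 = 0.3006 bits/use


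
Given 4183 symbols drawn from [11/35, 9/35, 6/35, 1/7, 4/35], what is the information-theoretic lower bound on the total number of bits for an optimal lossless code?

Entropy H = 2.2235 bits/symbol
Minimum bits = H × n = 2.2235 × 4183
= 9300.89 bits


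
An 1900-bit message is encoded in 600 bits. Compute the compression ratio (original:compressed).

Compression ratio = Original / Compressed
= 1900 / 600 = 3.17:1


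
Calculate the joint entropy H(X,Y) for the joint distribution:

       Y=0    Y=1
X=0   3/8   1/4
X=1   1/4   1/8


H(X,Y) = -Σ p(x,y) log₂ p(x,y)
  p(0,0)=3/8: -0.3750 × log₂(0.3750) = 0.5306
  p(0,1)=1/4: -0.2500 × log₂(0.2500) = 0.5000
  p(1,0)=1/4: -0.2500 × log₂(0.2500) = 0.5000
  p(1,1)=1/8: -0.1250 × log₂(0.1250) = 0.3750
H(X,Y) = 1.9056 bits


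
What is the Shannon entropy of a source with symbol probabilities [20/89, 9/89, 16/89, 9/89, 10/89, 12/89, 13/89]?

H(X) = -Σ p(x) log₂ p(x)
  -20/89 × log₂(20/89) = 0.4840
  -9/89 × log₂(9/89) = 0.3343
  -16/89 × log₂(16/89) = 0.4451
  -9/89 × log₂(9/89) = 0.3343
  -10/89 × log₂(10/89) = 0.3544
  -12/89 × log₂(12/89) = 0.3898
  -13/89 × log₂(13/89) = 0.4054
H(X) = 2.7472 bits


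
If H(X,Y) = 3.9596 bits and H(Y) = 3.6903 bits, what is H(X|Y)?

Chain rule: H(X,Y) = H(X|Y) + H(Y)
H(X|Y) = H(X,Y) - H(Y) = 3.9596 - 3.6903 = 0.2693 bits


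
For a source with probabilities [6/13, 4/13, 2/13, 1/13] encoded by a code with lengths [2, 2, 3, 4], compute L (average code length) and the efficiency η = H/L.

Average length L = Σ p_i × l_i = 2.3077 bits
Entropy H = 1.7381 bits
Efficiency η = H/L × 100% = 75.32%


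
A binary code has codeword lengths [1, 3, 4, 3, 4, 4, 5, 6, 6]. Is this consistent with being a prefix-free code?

Kraft inequality: Σ 2^(-l_i) ≤ 1 for prefix-free code
Calculating: 2^(-1) + 2^(-3) + 2^(-4) + 2^(-3) + 2^(-4) + 2^(-4) + 2^(-5) + 2^(-6) + 2^(-6)
= 0.5 + 0.125 + 0.0625 + 0.125 + 0.0625 + 0.0625 + 0.03125 + 0.015625 + 0.015625
= 1.0000
Since 1.0000 ≤ 1, prefix-free code exists


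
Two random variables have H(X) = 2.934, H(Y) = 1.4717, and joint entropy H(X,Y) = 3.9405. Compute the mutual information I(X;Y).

I(X;Y) = H(X) + H(Y) - H(X,Y)
I(X;Y) = 2.934 + 1.4717 - 3.9405 = 0.4652 bits


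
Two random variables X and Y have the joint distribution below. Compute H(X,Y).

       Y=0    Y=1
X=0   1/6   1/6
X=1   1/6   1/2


H(X,Y) = -Σ p(x,y) log₂ p(x,y)
  p(0,0)=1/6: -0.1667 × log₂(0.1667) = 0.4308
  p(0,1)=1/6: -0.1667 × log₂(0.1667) = 0.4308
  p(1,0)=1/6: -0.1667 × log₂(0.1667) = 0.4308
  p(1,1)=1/2: -0.5000 × log₂(0.5000) = 0.5000
H(X,Y) = 1.7925 bits


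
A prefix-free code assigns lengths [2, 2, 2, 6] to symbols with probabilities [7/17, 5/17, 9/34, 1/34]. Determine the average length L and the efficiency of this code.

Average length L = Σ p_i × l_i = 2.1176 bits
Entropy H = 1.7036 bits
Efficiency η = H/L × 100% = 80.45%


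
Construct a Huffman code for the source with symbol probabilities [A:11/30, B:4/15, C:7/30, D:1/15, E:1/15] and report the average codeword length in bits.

Huffman tree construction:
Combine smallest probabilities repeatedly
Resulting codes:
  A: 11 (length 2)
  B: 10 (length 2)
  C: 01 (length 2)
  D: 000 (length 3)
  E: 001 (length 3)
Average length = Σ p(s) × length(s) = 2.1333 bits


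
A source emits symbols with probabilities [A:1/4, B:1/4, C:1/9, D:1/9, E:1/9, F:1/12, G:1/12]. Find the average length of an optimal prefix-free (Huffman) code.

Huffman tree construction:
Combine smallest probabilities repeatedly
Resulting codes:
  A: 01 (length 2)
  B: 10 (length 2)
  C: 000 (length 3)
  D: 001 (length 3)
  E: 110 (length 3)
  F: 1110 (length 4)
  G: 1111 (length 4)
Average length = Σ p(s) × length(s) = 2.6667 bits


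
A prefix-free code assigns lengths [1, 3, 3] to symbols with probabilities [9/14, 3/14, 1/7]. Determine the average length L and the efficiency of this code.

Average length L = Σ p_i × l_i = 1.7143 bits
Entropy H = 1.2871 bits
Efficiency η = H/L × 100% = 75.08%


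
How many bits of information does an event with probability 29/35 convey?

Information content I(x) = -log₂(p(x))
I = -log₂(29/35) = -log₂(0.8286)
I = 0.2713 bits


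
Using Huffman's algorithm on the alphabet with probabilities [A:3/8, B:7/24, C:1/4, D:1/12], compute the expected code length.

Huffman tree construction:
Combine smallest probabilities repeatedly
Resulting codes:
  A: 0 (length 1)
  B: 10 (length 2)
  C: 111 (length 3)
  D: 110 (length 3)
Average length = Σ p(s) × length(s) = 1.9583 bits


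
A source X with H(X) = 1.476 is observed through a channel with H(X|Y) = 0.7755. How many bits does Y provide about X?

I(X;Y) = H(X) - H(X|Y)
I(X;Y) = 1.476 - 0.7755 = 0.7005 bits


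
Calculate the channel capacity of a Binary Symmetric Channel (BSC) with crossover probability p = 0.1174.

For BSC with error probability p:
C = 1 - H(p) where H(p) is binary entropy
H(0.1174) = -0.1174 × log₂(0.1174) - 0.8826 × log₂(0.8826)
H(p) = 0.5218
C = 1 - 0.5218 = 0.4782 bits/use


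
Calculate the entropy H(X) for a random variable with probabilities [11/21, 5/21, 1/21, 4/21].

H(X) = -Σ p(x) log₂ p(x)
  -11/21 × log₂(11/21) = 0.4887
  -5/21 × log₂(5/21) = 0.4929
  -1/21 × log₂(1/21) = 0.2092
  -4/21 × log₂(4/21) = 0.4557
H(X) = 1.6464 bits


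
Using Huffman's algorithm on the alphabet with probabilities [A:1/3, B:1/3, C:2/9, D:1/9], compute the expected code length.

Huffman tree construction:
Combine smallest probabilities repeatedly
Resulting codes:
  A: 10 (length 2)
  B: 11 (length 2)
  C: 01 (length 2)
  D: 00 (length 2)
Average length = Σ p(s) × length(s) = 2.0000 bits


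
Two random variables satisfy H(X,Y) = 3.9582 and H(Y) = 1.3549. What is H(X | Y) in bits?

Chain rule: H(X,Y) = H(X|Y) + H(Y)
H(X|Y) = H(X,Y) - H(Y) = 3.9582 - 1.3549 = 2.6033 bits


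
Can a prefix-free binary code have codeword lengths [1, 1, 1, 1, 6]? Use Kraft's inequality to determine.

Kraft inequality: Σ 2^(-l_i) ≤ 1 for prefix-free code
Calculating: 2^(-1) + 2^(-1) + 2^(-1) + 2^(-1) + 2^(-6)
= 0.5 + 0.5 + 0.5 + 0.5 + 0.015625
= 2.0156
Since 2.0156 > 1, prefix-free code does not exist


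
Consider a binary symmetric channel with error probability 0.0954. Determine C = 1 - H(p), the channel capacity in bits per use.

For BSC with error probability p:
C = 1 - H(p) where H(p) is binary entropy
H(0.0954) = -0.0954 × log₂(0.0954) - 0.9046 × log₂(0.9046)
H(p) = 0.4542
C = 1 - 0.4542 = 0.5458 bits/use


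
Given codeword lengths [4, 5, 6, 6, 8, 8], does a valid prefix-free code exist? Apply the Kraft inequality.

Kraft inequality: Σ 2^(-l_i) ≤ 1 for prefix-free code
Calculating: 2^(-4) + 2^(-5) + 2^(-6) + 2^(-6) + 2^(-8) + 2^(-8)
= 0.0625 + 0.03125 + 0.015625 + 0.015625 + 0.00390625 + 0.00390625
= 0.1328
Since 0.1328 ≤ 1, prefix-free code exists


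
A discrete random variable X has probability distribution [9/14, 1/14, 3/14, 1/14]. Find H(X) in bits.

H(X) = -Σ p(x) log₂ p(x)
  -9/14 × log₂(9/14) = 0.4098
  -1/14 × log₂(1/14) = 0.2720
  -3/14 × log₂(3/14) = 0.4762
  -1/14 × log₂(1/14) = 0.2720
H(X) = 1.4299 bits


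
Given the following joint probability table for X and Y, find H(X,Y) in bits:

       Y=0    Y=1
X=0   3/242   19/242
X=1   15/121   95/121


H(X,Y) = -Σ p(x,y) log₂ p(x,y)
  p(0,0)=3/242: -0.0124 × log₂(0.0124) = 0.0785
  p(0,1)=19/242: -0.0785 × log₂(0.0785) = 0.2882
  p(1,0)=15/121: -0.1240 × log₂(0.1240) = 0.3734
  p(1,1)=95/121: -0.7851 × log₂(0.7851) = 0.2740
H(X,Y) = 1.0141 bits


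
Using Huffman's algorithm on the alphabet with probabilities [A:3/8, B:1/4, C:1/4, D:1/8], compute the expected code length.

Huffman tree construction:
Combine smallest probabilities repeatedly
Resulting codes:
  A: 11 (length 2)
  B: 01 (length 2)
  C: 10 (length 2)
  D: 00 (length 2)
Average length = Σ p(s) × length(s) = 2.0000 bits


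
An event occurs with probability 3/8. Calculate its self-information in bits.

Information content I(x) = -log₂(p(x))
I = -log₂(3/8) = -log₂(0.3750)
I = 1.4150 bits


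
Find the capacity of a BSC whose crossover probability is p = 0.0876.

For BSC with error probability p:
C = 1 - H(p) where H(p) is binary entropy
H(0.0876) = -0.0876 × log₂(0.0876) - 0.9124 × log₂(0.9124)
H(p) = 0.4284
C = 1 - 0.4284 = 0.5716 bits/use


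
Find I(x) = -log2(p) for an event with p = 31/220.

Information content I(x) = -log₂(p(x))
I = -log₂(31/220) = -log₂(0.1409)
I = 2.8272 bits


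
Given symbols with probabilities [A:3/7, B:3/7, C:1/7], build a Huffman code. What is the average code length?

Huffman tree construction:
Combine smallest probabilities repeatedly
Resulting codes:
  A: 11 (length 2)
  B: 0 (length 1)
  C: 10 (length 2)
Average length = Σ p(s) × length(s) = 1.5714 bits


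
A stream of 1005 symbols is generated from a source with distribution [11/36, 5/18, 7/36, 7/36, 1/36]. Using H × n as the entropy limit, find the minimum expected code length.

Entropy H = 2.0984 bits/symbol
Minimum bits = H × n = 2.0984 × 1005
= 2108.86 bits


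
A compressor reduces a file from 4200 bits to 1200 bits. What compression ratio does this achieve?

Compression ratio = Original / Compressed
= 4200 / 1200 = 3.50:1


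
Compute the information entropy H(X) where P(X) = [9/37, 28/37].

H(X) = -Σ p(x) log₂ p(x)
  -9/37 × log₂(9/37) = 0.4961
  -28/37 × log₂(28/37) = 0.3043
H(X) = 0.8004 bits


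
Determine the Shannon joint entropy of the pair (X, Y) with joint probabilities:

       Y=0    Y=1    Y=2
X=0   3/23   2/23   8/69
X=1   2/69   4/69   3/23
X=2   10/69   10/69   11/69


H(X,Y) = -Σ p(x,y) log₂ p(x,y)
  p(0,0)=3/23: -0.1304 × log₂(0.1304) = 0.3833
  p(0,1)=2/23: -0.0870 × log₂(0.0870) = 0.3064
  p(0,2)=8/69: -0.1159 × log₂(0.1159) = 0.3604
  p(1,0)=2/69: -0.0290 × log₂(0.0290) = 0.1481
  p(1,1)=4/69: -0.0580 × log₂(0.0580) = 0.2382
  p(1,2)=3/23: -0.1304 × log₂(0.1304) = 0.3833
  p(2,0)=10/69: -0.1449 × log₂(0.1449) = 0.4039
  p(2,1)=10/69: -0.1449 × log₂(0.1449) = 0.4039
  p(2,2)=11/69: -0.1594 × log₂(0.1594) = 0.4223
H(X,Y) = 3.0497 bits


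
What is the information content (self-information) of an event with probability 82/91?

Information content I(x) = -log₂(p(x))
I = -log₂(82/91) = -log₂(0.9011)
I = 0.1502 bits


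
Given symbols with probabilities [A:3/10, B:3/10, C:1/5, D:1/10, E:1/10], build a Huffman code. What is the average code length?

Huffman tree construction:
Combine smallest probabilities repeatedly
Resulting codes:
  A: 10 (length 2)
  B: 11 (length 2)
  C: 00 (length 2)
  D: 010 (length 3)
  E: 011 (length 3)
Average length = Σ p(s) × length(s) = 2.2000 bits


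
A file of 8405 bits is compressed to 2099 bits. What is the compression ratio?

Compression ratio = Original / Compressed
= 8405 / 2099 = 4.00:1


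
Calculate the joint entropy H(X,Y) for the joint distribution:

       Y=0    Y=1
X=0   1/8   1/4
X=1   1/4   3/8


H(X,Y) = -Σ p(x,y) log₂ p(x,y)
  p(0,0)=1/8: -0.1250 × log₂(0.1250) = 0.3750
  p(0,1)=1/4: -0.2500 × log₂(0.2500) = 0.5000
  p(1,0)=1/4: -0.2500 × log₂(0.2500) = 0.5000
  p(1,1)=3/8: -0.3750 × log₂(0.3750) = 0.5306
H(X,Y) = 1.9056 bits


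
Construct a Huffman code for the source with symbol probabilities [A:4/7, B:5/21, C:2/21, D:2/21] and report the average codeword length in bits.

Huffman tree construction:
Combine smallest probabilities repeatedly
Resulting codes:
  A: 1 (length 1)
  B: 01 (length 2)
  C: 000 (length 3)
  D: 001 (length 3)
Average length = Σ p(s) × length(s) = 1.6190 bits


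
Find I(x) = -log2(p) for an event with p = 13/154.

Information content I(x) = -log₂(p(x))
I = -log₂(13/154) = -log₂(0.0844)
I = 3.5663 bits


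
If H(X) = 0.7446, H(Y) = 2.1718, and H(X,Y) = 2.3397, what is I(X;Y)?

I(X;Y) = H(X) + H(Y) - H(X,Y)
I(X;Y) = 0.7446 + 2.1718 - 2.3397 = 0.5767 bits


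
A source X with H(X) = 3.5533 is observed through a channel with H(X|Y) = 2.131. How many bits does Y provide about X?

I(X;Y) = H(X) - H(X|Y)
I(X;Y) = 3.5533 - 2.131 = 1.4223 bits


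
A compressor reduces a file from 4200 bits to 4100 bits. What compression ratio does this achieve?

Compression ratio = Original / Compressed
= 4200 / 4100 = 1.02:1


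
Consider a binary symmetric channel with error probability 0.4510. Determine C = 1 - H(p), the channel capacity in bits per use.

For BSC with error probability p:
C = 1 - H(p) where H(p) is binary entropy
H(0.4510) = -0.4510 × log₂(0.4510) - 0.5490 × log₂(0.5490)
H(p) = 0.9931
C = 1 - 0.9931 = 0.0069 bits/use


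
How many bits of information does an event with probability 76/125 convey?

Information content I(x) = -log₂(p(x))
I = -log₂(76/125) = -log₂(0.6080)
I = 0.7179 bits


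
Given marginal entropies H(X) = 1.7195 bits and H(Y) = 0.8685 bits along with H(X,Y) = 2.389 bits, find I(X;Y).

I(X;Y) = H(X) + H(Y) - H(X,Y)
I(X;Y) = 1.7195 + 0.8685 - 2.389 = 0.199 bits


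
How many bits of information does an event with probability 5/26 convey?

Information content I(x) = -log₂(p(x))
I = -log₂(5/26) = -log₂(0.1923)
I = 2.3785 bits


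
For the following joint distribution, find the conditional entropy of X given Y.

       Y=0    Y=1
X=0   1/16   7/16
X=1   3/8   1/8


H(X|Y) = Σ_y p(y) H(X|Y=y)
  p(Y=0) = 7/16, H(X|Y=0) = 0.5917
  p(Y=1) = 9/16, H(X|Y=1) = 0.7642
H(X|Y) = 0.4375×0.5917 + 0.5625×0.7642 = 0.6887 bits


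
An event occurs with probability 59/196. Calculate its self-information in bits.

Information content I(x) = -log₂(p(x))
I = -log₂(59/196) = -log₂(0.3010)
I = 1.7321 bits


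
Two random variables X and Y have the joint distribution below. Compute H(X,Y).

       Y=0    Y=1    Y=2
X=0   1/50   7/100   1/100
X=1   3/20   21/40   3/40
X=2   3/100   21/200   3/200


H(X,Y) = -Σ p(x,y) log₂ p(x,y)
  p(0,0)=1/50: -0.0200 × log₂(0.0200) = 0.1129
  p(0,1)=7/100: -0.0700 × log₂(0.0700) = 0.2686
  p(0,2)=1/100: -0.0100 × log₂(0.0100) = 0.0664
  p(1,0)=3/20: -0.1500 × log₂(0.1500) = 0.4105
  p(1,1)=21/40: -0.5250 × log₂(0.5250) = 0.4880
  p(1,2)=3/40: -0.0750 × log₂(0.0750) = 0.2803
  p(2,0)=3/100: -0.0300 × log₂(0.0300) = 0.1518
  p(2,1)=21/200: -0.1050 × log₂(0.1050) = 0.3414
  p(2,2)=3/200: -0.0150 × log₂(0.0150) = 0.0909
H(X,Y) = 2.2108 bits


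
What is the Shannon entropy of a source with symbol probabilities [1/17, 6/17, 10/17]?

H(X) = -Σ p(x) log₂ p(x)
  -1/17 × log₂(1/17) = 0.2404
  -6/17 × log₂(6/17) = 0.5303
  -10/17 × log₂(10/17) = 0.4503
H(X) = 1.2210 bits
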